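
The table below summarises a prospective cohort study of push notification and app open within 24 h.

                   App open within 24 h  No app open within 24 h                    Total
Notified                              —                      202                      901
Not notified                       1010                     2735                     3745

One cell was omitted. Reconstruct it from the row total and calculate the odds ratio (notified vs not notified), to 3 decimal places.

The missing cell is in the exposed row: 901 − 202 = 699.
So a = 699, b = 202, c = 1010, d = 2735.
OR = (a·d)/(b·c) = (699 × 2735) / (202 × 1010) = 1911765 / 204020 = 9.37048

9.370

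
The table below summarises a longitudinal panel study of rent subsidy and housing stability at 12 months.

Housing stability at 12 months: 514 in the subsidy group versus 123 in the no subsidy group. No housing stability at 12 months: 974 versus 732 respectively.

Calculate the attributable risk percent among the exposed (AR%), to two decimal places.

58.35

From the description: a = 514, b = 974, c = 123, d = 732.
Risk in exposed = 514/1488 = 0.34543; risk in unexposed = 123/855 = 0.14386.
RR = 0.34543/0.14386 = 2.40116
AR% = (RR − 1)/RR × 100 = (2.40116 − 1)/2.40116 × 100 = 58.3535%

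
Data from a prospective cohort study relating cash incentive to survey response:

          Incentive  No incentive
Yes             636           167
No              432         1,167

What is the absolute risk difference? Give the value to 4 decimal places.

Reading the table with exposure as columns: a = 636 (Incentive, case), b = 432 (Incentive, non-case), c = 167 (No incentive, case), d = 1167.
Risk in exposed = 636/1068 = 0.595506; risk in unexposed = 167/1334 = 0.125187.
Risk difference = 0.595506 − 0.125187 = 0.470318

0.4703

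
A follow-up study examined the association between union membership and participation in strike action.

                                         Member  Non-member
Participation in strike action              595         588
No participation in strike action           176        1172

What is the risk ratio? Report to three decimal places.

2.310

Reading the table with exposure as columns: a = 595 (Member, case), b = 176 (Member, non-case), c = 588 (Non-member, case), d = 1172.
Risk in exposed = 595/771 = 0.77173; risk in unexposed = 588/1760 = 0.33409.
RR = 0.77173 / 0.33409 = 2.30993
The risk among the exposed is 2.31 times that among the unexposed.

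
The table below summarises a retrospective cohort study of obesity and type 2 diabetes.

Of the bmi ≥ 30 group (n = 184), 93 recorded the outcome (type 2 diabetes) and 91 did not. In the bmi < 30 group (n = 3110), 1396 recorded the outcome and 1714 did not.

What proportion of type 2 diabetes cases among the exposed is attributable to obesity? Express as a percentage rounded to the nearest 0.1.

From the description: a = 93, b = 91, c = 1396, d = 1714.
Risk in exposed = 93/184 = 0.50543; risk in unexposed = 1396/3110 = 0.44887.
RR = 0.50543/0.44887 = 1.12600
AR% = (RR − 1)/RR × 100 = (1.12600 − 1)/1.12600 × 100 = 11.1904%

11.2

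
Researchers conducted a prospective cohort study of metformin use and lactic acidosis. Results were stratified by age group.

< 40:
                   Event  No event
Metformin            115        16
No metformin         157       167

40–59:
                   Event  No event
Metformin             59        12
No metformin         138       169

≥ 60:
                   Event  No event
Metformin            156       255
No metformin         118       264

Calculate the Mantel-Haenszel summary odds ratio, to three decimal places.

OR_MH = Σ(aᵢdᵢ/nᵢ) / Σ(bᵢcᵢ/nᵢ), where nᵢ is the stratum total.
Stratum 1 (< 40): n = 455; a·d/n = 115·167/455 = 42.2088; b·c/n = 16·157/455 = 5.5209
Stratum 2 (40–59): n = 378; a·d/n = 59·169/378 = 26.3783; b·c/n = 12·138/378 = 4.3810
Stratum 3 (≥ 60): n = 793; a·d/n = 156·264/793 = 51.9344; b·c/n = 255·118/793 = 37.9445
OR_MH = (42.2088 + 26.3783 + 51.9344) / (5.5209 + 4.3810 + 37.9445) = 120.5215 / 47.8463 = 2.51893

2.519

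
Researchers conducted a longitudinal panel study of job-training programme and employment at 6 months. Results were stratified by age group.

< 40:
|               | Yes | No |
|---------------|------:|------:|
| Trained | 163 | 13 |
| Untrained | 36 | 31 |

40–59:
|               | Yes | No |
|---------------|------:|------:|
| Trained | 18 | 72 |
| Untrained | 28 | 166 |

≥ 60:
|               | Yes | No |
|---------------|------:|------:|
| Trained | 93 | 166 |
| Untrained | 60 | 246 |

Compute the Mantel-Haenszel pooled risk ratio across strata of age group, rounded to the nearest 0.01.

1.72

RR_MH = Σ(aᵢ·n₀ᵢ/nᵢ) / Σ(cᵢ·n₁ᵢ/nᵢ), with n₁ᵢ = aᵢ+bᵢ (exposed), n₀ᵢ = cᵢ+dᵢ (unexposed), nᵢ = n₁ᵢ+n₀ᵢ.
Stratum 1 (< 40): n₁ = 176, n₀ = 67, n = 243; a·n₀/n = 163·67/243 = 44.9424; c·n₁/n = 36·176/243 = 26.0741
Stratum 2 (40–59): n₁ = 90, n₀ = 194, n = 284; a·n₀/n = 18·194/284 = 12.2958; c·n₁/n = 28·90/284 = 8.8732
Stratum 3 (≥ 60): n₁ = 259, n₀ = 306, n = 565; a·n₀/n = 93·306/565 = 50.3681; c·n₁/n = 60·259/565 = 27.5044
RR_MH = (44.9424 + 12.2958 + 50.3681) / (26.0741 + 8.8732 + 27.5044) = 107.6063 / 62.4517 = 1.72303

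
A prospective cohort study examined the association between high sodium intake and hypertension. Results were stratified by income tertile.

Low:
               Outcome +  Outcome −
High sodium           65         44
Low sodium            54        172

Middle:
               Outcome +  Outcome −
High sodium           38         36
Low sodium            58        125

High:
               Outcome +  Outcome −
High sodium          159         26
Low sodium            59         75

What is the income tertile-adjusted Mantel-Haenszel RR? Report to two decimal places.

2.01

RR_MH = Σ(aᵢ·n₀ᵢ/nᵢ) / Σ(cᵢ·n₁ᵢ/nᵢ), with n₁ᵢ = aᵢ+bᵢ (exposed), n₀ᵢ = cᵢ+dᵢ (unexposed), nᵢ = n₁ᵢ+n₀ᵢ.
Stratum 1 (Low): n₁ = 109, n₀ = 226, n = 335; a·n₀/n = 65·226/335 = 43.8507; c·n₁/n = 54·109/335 = 17.5701
Stratum 2 (Middle): n₁ = 74, n₀ = 183, n = 257; a·n₀/n = 38·183/257 = 27.0584; c·n₁/n = 58·74/257 = 16.7004
Stratum 3 (High): n₁ = 185, n₀ = 134, n = 319; a·n₀/n = 159·134/319 = 66.7900; c·n₁/n = 59·185/319 = 34.2163
RR_MH = (43.8507 + 27.0584 + 66.7900) / (17.5701 + 16.7004 + 34.2163) = 137.6991 / 68.4868 = 2.01059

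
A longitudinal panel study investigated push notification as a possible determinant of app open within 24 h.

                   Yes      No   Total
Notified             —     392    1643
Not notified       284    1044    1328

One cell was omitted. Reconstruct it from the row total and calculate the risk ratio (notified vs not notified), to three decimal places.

The missing cell is in the exposed row: 1643 − 392 = 1251.
So a = 1251, b = 392, c = 284, d = 1044.
RR = [a/(a+b)] / [c/(c+d)] = (1251/1643) / (284/1328) = 0.76141/0.21386 = 3.56041

3.560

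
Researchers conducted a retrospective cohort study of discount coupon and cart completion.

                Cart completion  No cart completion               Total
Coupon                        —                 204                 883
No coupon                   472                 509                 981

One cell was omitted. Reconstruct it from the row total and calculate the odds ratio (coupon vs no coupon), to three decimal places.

The missing cell is in the exposed row: 883 − 204 = 679.
So a = 679, b = 204, c = 472, d = 509.
OR = (a·d)/(b·c) = (679 × 509) / (204 × 472) = 345611 / 96288 = 3.58935

3.589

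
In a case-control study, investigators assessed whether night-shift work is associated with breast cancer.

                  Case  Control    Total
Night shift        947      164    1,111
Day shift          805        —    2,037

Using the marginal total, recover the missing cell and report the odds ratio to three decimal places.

8.837

The missing cell is in the unexposed row: 2037 − 805 = 1232.
So a = 947, b = 164, c = 805, d = 1232.
OR = (a·d)/(b·c) = (947 × 1232) / (164 × 805) = 1166704 / 132020 = 8.83733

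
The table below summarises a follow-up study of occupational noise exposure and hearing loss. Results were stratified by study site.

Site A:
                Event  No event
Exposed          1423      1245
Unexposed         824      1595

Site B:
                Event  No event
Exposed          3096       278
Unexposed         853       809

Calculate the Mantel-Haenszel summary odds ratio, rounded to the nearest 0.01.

OR_MH = Σ(aᵢdᵢ/nᵢ) / Σ(bᵢcᵢ/nᵢ), where nᵢ is the stratum total.
Stratum 1 (Site A): n = 5087; a·d/n = 1423·1595/5087 = 446.1736; b·c/n = 1245·824/5087 = 201.6670
Stratum 2 (Site B): n = 5036; a·d/n = 3096·809/5036 = 497.3519; b·c/n = 278·853/5036 = 47.0878
OR_MH = (446.1736 + 497.3519) / (201.6670 + 47.0878) = 943.5254 / 248.7548 = 3.79299

3.79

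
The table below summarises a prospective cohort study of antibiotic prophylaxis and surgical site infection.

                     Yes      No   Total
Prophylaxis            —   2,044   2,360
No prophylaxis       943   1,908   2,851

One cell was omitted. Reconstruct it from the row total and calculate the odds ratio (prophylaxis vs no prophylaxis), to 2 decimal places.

The missing cell is in the exposed row: 2360 − 2044 = 316.
So a = 316, b = 2044, c = 943, d = 1908.
OR = (a·d)/(b·c) = (316 × 1908) / (2044 × 943) = 602928 / 1927492 = 0.31280

0.31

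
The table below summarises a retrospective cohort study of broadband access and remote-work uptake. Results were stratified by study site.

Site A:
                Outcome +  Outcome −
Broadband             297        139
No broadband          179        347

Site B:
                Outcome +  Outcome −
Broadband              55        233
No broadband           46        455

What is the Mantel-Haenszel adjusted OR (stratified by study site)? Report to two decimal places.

OR_MH = Σ(aᵢdᵢ/nᵢ) / Σ(bᵢcᵢ/nᵢ), where nᵢ is the stratum total.
Stratum 1 (Site A): n = 962; a·d/n = 297·347/962 = 107.1299; b·c/n = 139·179/962 = 25.8638
Stratum 2 (Site B): n = 789; a·d/n = 55·455/789 = 31.7174; b·c/n = 233·46/789 = 13.5843
OR_MH = (107.1299 + 31.7174) / (25.8638 + 13.5843) = 138.8473 / 39.4481 = 3.51975

3.52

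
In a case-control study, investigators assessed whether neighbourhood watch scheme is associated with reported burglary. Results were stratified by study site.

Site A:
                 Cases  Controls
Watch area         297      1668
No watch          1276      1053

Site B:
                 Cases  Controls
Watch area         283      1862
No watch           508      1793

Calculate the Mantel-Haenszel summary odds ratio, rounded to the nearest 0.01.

OR_MH = Σ(aᵢdᵢ/nᵢ) / Σ(bᵢcᵢ/nᵢ), where nᵢ is the stratum total.
Stratum 1 (Site A): n = 4294; a·d/n = 297·1053/4294 = 72.8321; b·c/n = 1668·1276/4294 = 495.6609
Stratum 2 (Site B): n = 4446; a·d/n = 283·1793/4446 = 114.1293; b·c/n = 1862·508/4446 = 212.7521
OR_MH = (72.8321 + 114.1293) / (495.6609 + 212.7521) = 186.9614 / 708.4131 = 0.26392

0.26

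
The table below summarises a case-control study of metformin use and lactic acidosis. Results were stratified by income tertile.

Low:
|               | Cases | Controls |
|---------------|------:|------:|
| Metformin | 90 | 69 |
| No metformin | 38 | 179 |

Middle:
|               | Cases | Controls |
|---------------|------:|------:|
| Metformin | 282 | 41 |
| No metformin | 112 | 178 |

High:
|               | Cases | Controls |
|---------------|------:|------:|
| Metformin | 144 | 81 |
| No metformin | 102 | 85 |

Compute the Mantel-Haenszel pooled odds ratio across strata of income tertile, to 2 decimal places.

4.47

OR_MH = Σ(aᵢdᵢ/nᵢ) / Σ(bᵢcᵢ/nᵢ), where nᵢ is the stratum total.
Stratum 1 (Low): n = 376; a·d/n = 90·179/376 = 42.8457; b·c/n = 69·38/376 = 6.9734
Stratum 2 (Middle): n = 613; a·d/n = 282·178/613 = 81.8858; b·c/n = 41·112/613 = 7.4910
Stratum 3 (High): n = 412; a·d/n = 144·85/412 = 29.7087; b·c/n = 81·102/412 = 20.0534
OR_MH = (42.8457 + 81.8858 + 29.7087) / (6.9734 + 7.4910 + 20.0534) = 154.4403 / 34.5178 = 4.47422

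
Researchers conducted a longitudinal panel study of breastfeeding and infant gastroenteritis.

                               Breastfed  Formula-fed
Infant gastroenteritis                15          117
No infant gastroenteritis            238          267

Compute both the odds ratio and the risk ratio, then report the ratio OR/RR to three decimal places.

0.739

Reading the table with exposure as columns: a = 15 (Breastfed, case), b = 238 (Breastfed, non-case), c = 117 (Formula-fed, case), d = 267.
OR = (15·267)/(238·117) = 4005/27846 = 0.14383
Risk in exposed = 15/253 = 0.05929; risk in unexposed = 117/384 = 0.30469; RR = 0.19459
OR/RR = 0.14383 / 0.19459 = 0.73913
The outcome is not rare, so the OR lies further from 1 than the RR.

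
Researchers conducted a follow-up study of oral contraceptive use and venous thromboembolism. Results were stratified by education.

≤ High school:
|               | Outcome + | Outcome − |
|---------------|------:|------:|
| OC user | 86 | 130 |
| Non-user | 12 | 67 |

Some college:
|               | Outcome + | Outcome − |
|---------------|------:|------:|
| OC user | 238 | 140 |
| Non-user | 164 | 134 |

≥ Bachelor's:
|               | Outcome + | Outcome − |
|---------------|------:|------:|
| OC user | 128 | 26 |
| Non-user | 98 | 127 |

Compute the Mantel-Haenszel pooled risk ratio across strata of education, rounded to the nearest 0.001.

RR_MH = Σ(aᵢ·n₀ᵢ/nᵢ) / Σ(cᵢ·n₁ᵢ/nᵢ), with n₁ᵢ = aᵢ+bᵢ (exposed), n₀ᵢ = cᵢ+dᵢ (unexposed), nᵢ = n₁ᵢ+n₀ᵢ.
Stratum 1 (≤ High school): n₁ = 216, n₀ = 79, n = 295; a·n₀/n = 86·79/295 = 23.0305; c·n₁/n = 12·216/295 = 8.7864
Stratum 2 (Some college): n₁ = 378, n₀ = 298, n = 676; a·n₀/n = 238·298/676 = 104.9172; c·n₁/n = 164·378/676 = 91.7041
Stratum 3 (≥ Bachelor's): n₁ = 154, n₀ = 225, n = 379; a·n₀/n = 128·225/379 = 75.9894; c·n₁/n = 98·154/379 = 39.8206
RR_MH = (23.0305 + 104.9172 + 75.9894) / (8.7864 + 91.7041 + 39.8206) = 203.9371 / 140.3112 = 1.45346

1.453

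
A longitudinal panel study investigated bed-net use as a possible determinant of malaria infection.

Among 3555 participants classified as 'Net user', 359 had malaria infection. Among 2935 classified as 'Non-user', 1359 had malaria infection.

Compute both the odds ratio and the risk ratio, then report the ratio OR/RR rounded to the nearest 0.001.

0.597

From the description: a = 359, b = 3196, c = 1359, d = 1576.
OR = (359·1576)/(3196·1359) = 565784/4343364 = 0.13026
Risk in exposed = 359/3555 = 0.10098; risk in unexposed = 1359/2935 = 0.46303; RR = 0.21809
OR/RR = 0.13026 / 0.21809 = 0.59728
The outcome is not rare, so the OR lies further from 1 than the RR.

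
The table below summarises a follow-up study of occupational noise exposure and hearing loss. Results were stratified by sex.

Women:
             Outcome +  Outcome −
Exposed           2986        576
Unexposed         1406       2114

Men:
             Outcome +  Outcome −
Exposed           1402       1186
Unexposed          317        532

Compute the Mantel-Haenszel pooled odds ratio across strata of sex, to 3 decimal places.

4.954

OR_MH = Σ(aᵢdᵢ/nᵢ) / Σ(bᵢcᵢ/nᵢ), where nᵢ is the stratum total.
Stratum 1 (Women): n = 7082; a·d/n = 2986·2114/7082 = 891.3307; b·c/n = 576·1406/7082 = 114.3541
Stratum 2 (Men): n = 3437; a·d/n = 1402·532/3437 = 217.0102; b·c/n = 1186·317/3437 = 109.3867
OR_MH = (891.3307 + 217.0102) / (114.3541 + 109.3867) = 1108.3409 / 223.7408 = 4.95368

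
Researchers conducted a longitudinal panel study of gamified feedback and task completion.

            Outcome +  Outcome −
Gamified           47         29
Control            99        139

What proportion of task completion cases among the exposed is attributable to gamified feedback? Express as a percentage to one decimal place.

Cells: a = 47, b = 29, c = 99, d = 139.
Risk in exposed = 47/76 = 0.61842; risk in unexposed = 99/238 = 0.41597.
RR = 0.61842/0.41597 = 1.48671
AR% = (RR − 1)/RR × 100 = (1.48671 − 1)/1.48671 × 100 = 32.7374%

32.7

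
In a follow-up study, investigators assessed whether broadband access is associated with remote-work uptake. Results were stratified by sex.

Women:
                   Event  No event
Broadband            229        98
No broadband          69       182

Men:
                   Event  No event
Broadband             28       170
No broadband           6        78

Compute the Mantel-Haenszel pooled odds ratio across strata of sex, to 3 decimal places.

OR_MH = Σ(aᵢdᵢ/nᵢ) / Σ(bᵢcᵢ/nᵢ), where nᵢ is the stratum total.
Stratum 1 (Women): n = 578; a·d/n = 229·182/578 = 72.1073; b·c/n = 98·69/578 = 11.6990
Stratum 2 (Men): n = 282; a·d/n = 28·78/282 = 7.7447; b·c/n = 170·6/282 = 3.6170
OR_MH = (72.1073 + 7.7447) / (11.6990 + 3.6170) = 79.8519 / 15.3160 = 5.21364

5.214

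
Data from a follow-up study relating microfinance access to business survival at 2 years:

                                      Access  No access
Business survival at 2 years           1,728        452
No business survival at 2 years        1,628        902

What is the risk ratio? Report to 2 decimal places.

1.54

Reading the table with exposure as columns: a = 1728 (Access, case), b = 1628 (Access, non-case), c = 452 (No access, case), d = 902.
Risk in exposed = 1728/3356 = 0.51490; risk in unexposed = 452/1354 = 0.33383.
RR = 0.51490 / 0.33383 = 1.54242
The risk among the exposed is 1.54 times that among the unexposed.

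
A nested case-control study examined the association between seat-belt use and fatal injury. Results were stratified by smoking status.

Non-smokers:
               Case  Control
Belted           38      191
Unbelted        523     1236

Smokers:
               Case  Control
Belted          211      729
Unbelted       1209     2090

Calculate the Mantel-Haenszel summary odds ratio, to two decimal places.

OR_MH = Σ(aᵢdᵢ/nᵢ) / Σ(bᵢcᵢ/nᵢ), where nᵢ is the stratum total.
Stratum 1 (Non-smokers): n = 1988; a·d/n = 38·1236/1988 = 23.6258; b·c/n = 191·523/1988 = 50.2480
Stratum 2 (Smokers): n = 4239; a·d/n = 211·2090/4239 = 104.0316; b·c/n = 729·1209/4239 = 207.9172
OR_MH = (23.6258 + 104.0316) / (50.2480 + 207.9172) = 127.6574 / 258.1652 = 0.49448

0.49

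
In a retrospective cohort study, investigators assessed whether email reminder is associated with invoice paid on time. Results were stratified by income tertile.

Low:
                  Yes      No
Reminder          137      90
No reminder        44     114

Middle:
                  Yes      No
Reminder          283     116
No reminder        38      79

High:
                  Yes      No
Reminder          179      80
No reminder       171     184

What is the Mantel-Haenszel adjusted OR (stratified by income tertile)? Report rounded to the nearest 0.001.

3.346

OR_MH = Σ(aᵢdᵢ/nᵢ) / Σ(bᵢcᵢ/nᵢ), where nᵢ is the stratum total.
Stratum 1 (Low): n = 385; a·d/n = 137·114/385 = 40.5662; b·c/n = 90·44/385 = 10.2857
Stratum 2 (Middle): n = 516; a·d/n = 283·79/516 = 43.3275; b·c/n = 116·38/516 = 8.5426
Stratum 3 (High): n = 614; a·d/n = 179·184/614 = 53.6417; b·c/n = 80·171/614 = 22.2801
OR_MH = (40.5662 + 43.3275 + 53.6417) / (10.2857 + 8.5426 + 22.2801) = 137.5354 / 41.1085 = 3.34567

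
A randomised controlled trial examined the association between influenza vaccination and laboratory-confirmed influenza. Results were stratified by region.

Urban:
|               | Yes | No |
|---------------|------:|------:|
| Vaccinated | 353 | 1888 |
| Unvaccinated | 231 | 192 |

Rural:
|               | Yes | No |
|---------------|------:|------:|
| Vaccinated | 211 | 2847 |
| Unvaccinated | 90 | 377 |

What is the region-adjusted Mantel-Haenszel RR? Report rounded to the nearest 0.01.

RR_MH = Σ(aᵢ·n₀ᵢ/nᵢ) / Σ(cᵢ·n₁ᵢ/nᵢ), with n₁ᵢ = aᵢ+bᵢ (exposed), n₀ᵢ = cᵢ+dᵢ (unexposed), nᵢ = n₁ᵢ+n₀ᵢ.
Stratum 1 (Urban): n₁ = 2241, n₀ = 423, n = 2664; a·n₀/n = 353·423/2664 = 56.0507; c·n₁/n = 231·2241/2664 = 194.3209
Stratum 2 (Rural): n₁ = 3058, n₀ = 467, n = 3525; a·n₀/n = 211·467/3525 = 27.9538; c·n₁/n = 90·3058/3525 = 78.0766
RR_MH = (56.0507 + 27.9538) / (194.3209 + 78.0766) = 84.0044 / 272.3975 = 0.30839

0.31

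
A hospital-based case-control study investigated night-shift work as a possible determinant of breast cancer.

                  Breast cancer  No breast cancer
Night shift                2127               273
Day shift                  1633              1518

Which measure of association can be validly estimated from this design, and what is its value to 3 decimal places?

7.243

Cells: a = 2127, b = 273, c = 1633, d = 1518.
This is a hospital-based case-control study: participants were sampled on outcome status, so risks in the source population cannot be estimated directly — relative risk is not valid here. The odds ratio is the appropriate measure.
OR = (a·d)/(b·c) = (2127 × 1518) / (273 × 1633) = 3228786 / 445809 = 7.24253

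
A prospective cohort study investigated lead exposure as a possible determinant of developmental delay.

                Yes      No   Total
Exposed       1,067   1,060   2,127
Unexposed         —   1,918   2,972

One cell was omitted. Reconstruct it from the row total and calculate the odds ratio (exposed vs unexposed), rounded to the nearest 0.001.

The missing cell is in the unexposed row: 2972 − 1918 = 1054.
So a = 1067, b = 1060, c = 1054, d = 1918.
OR = (a·d)/(b·c) = (1067 × 1918) / (1060 × 1054) = 2046506 / 1117240 = 1.83175

1.832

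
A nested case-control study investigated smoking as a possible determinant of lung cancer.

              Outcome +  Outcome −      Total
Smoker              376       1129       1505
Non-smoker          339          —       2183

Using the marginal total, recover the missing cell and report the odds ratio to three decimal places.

1.812

The missing cell is in the unexposed row: 2183 − 339 = 1844.
So a = 376, b = 1129, c = 339, d = 1844.
OR = (a·d)/(b·c) = (376 × 1844) / (1129 × 339) = 693344 / 382731 = 1.81157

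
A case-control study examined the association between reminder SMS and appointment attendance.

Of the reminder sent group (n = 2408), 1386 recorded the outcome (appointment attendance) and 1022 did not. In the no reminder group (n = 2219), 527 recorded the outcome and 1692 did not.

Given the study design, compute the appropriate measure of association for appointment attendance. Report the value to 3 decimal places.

4.354

From the description: a = 1386, b = 1022, c = 527, d = 1692.
This is a case-control study: participants were sampled on outcome status, so risks in the source population cannot be estimated directly — relative risk is not valid here. The odds ratio is the appropriate measure.
OR = (a·d)/(b·c) = (1386 × 1692) / (1022 × 527) = 2345112 / 538594 = 4.35414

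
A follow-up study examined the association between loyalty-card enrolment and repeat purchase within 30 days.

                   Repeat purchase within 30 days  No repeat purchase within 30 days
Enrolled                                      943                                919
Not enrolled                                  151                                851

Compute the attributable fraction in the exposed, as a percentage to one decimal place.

Cells: a = 943, b = 919, c = 151, d = 851.
Risk in exposed = 943/1862 = 0.50644; risk in unexposed = 151/1002 = 0.15070.
RR = 0.50644/0.15070 = 3.36065
AR% = (RR − 1)/RR × 100 = (3.36065 − 1)/3.36065 × 100 = 70.2438%

70.2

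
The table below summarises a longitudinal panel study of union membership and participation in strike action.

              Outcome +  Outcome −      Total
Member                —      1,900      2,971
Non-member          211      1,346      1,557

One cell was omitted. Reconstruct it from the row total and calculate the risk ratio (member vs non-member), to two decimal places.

The missing cell is in the exposed row: 2971 − 1900 = 1071.
So a = 1071, b = 1900, c = 211, d = 1346.
RR = [a/(a+b)] / [c/(c+d)] = (1071/2971) / (211/1557) = 0.36048/0.13552 = 2.66007

2.66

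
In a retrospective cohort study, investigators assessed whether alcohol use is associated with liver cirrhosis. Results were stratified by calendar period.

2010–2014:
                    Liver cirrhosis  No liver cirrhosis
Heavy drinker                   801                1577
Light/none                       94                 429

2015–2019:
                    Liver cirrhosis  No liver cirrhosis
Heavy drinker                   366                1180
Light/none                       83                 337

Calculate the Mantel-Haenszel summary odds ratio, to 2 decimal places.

OR_MH = Σ(aᵢdᵢ/nᵢ) / Σ(bᵢcᵢ/nᵢ), where nᵢ is the stratum total.
Stratum 1 (2010–2014): n = 2901; a·d/n = 801·429/2901 = 118.4519; b·c/n = 1577·94/2901 = 51.0989
Stratum 2 (2015–2019): n = 1966; a·d/n = 366·337/1966 = 62.7375; b·c/n = 1180·83/1966 = 49.8169
OR_MH = (118.4519 + 62.7375) / (51.0989 + 49.8169) = 181.1895 / 100.9158 = 1.79545

1.80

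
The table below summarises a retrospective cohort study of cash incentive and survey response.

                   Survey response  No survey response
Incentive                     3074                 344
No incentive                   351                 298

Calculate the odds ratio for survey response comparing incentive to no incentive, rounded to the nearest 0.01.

7.59

Cells: a = 3074, b = 344, c = 351, d = 298.
OR = (a·d)/(b·c) = (3074 × 298) / (344 × 351) = 916052 / 120744 = 7.58673
The odds of survey response are about 7.59 times as high in the incentive group.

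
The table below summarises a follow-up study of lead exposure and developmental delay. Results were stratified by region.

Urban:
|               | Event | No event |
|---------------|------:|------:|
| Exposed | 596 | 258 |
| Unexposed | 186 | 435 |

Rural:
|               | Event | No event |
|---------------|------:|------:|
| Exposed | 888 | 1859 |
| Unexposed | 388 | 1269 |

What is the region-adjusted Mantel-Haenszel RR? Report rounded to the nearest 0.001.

1.673

RR_MH = Σ(aᵢ·n₀ᵢ/nᵢ) / Σ(cᵢ·n₁ᵢ/nᵢ), with n₁ᵢ = aᵢ+bᵢ (exposed), n₀ᵢ = cᵢ+dᵢ (unexposed), nᵢ = n₁ᵢ+n₀ᵢ.
Stratum 1 (Urban): n₁ = 854, n₀ = 621, n = 1475; a·n₀/n = 596·621/1475 = 250.9261; c·n₁/n = 186·854/1475 = 107.6908
Stratum 2 (Rural): n₁ = 2747, n₀ = 1657, n = 4404; a·n₀/n = 888·1657/4404 = 334.1090; c·n₁/n = 388·2747/4404 = 242.0154
RR_MH = (250.9261 + 334.1090) / (107.6908 + 242.0154) = 585.0351 / 349.7063 = 1.67293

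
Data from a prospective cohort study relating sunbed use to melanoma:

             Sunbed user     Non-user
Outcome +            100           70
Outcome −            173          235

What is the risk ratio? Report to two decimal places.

Reading the table with exposure as columns: a = 100 (Sunbed user, case), b = 173 (Sunbed user, non-case), c = 70 (Non-user, case), d = 235.
Risk in exposed = 100/273 = 0.36630; risk in unexposed = 70/305 = 0.22951.
RR = 0.36630 / 0.22951 = 1.59602
The risk among the exposed is 1.60 times that among the unexposed.

1.60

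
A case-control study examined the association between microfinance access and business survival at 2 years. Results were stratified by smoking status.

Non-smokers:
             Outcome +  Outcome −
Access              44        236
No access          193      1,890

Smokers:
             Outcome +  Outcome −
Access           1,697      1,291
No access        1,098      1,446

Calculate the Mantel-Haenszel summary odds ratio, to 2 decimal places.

OR_MH = Σ(aᵢdᵢ/nᵢ) / Σ(bᵢcᵢ/nᵢ), where nᵢ is the stratum total.
Stratum 1 (Non-smokers): n = 2363; a·d/n = 44·1890/2363 = 35.1926; b·c/n = 236·193/2363 = 19.2755
Stratum 2 (Smokers): n = 5532; a·d/n = 1697·1446/5532 = 443.5759; b·c/n = 1291·1098/5532 = 256.2397
OR_MH = (35.1926 + 443.5759) / (19.2755 + 256.2397) = 478.7685 / 275.5152 = 1.73772

1.74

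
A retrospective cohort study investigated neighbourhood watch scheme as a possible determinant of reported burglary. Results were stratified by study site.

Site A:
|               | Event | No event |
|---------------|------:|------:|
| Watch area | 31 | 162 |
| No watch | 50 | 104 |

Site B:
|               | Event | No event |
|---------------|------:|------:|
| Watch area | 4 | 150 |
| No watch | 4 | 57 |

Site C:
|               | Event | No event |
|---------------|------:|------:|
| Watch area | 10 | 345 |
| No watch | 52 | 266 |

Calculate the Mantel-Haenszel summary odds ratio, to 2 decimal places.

OR_MH = Σ(aᵢdᵢ/nᵢ) / Σ(bᵢcᵢ/nᵢ), where nᵢ is the stratum total.
Stratum 1 (Site A): n = 347; a·d/n = 31·104/347 = 9.2911; b·c/n = 162·50/347 = 23.3429
Stratum 2 (Site B): n = 215; a·d/n = 4·57/215 = 1.0605; b·c/n = 150·4/215 = 2.7907
Stratum 3 (Site C): n = 673; a·d/n = 10·266/673 = 3.9525; b·c/n = 345·52/673 = 26.6568
OR_MH = (9.2911 + 1.0605 + 3.9525) / (23.3429 + 2.7907 + 26.6568) = 14.3040 / 52.7904 = 0.27096

0.27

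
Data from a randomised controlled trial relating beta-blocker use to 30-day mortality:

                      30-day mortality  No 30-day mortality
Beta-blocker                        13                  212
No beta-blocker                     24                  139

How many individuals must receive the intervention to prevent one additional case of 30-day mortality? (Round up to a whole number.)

Risk in treated group = 13/225 = 0.05778; risk in control = 24/163 = 0.14724.
Absolute risk reduction = 0.14724 − 0.05778 = 0.08946
NNT = 1 / ARR = 1 / 0.08946 = 11.178 → round up → 12

12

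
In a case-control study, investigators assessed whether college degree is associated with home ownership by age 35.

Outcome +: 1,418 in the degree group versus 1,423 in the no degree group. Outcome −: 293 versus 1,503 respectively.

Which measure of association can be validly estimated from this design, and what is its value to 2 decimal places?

5.11

From the description: a = 1418, b = 293, c = 1423, d = 1503.
This is a case-control study: participants were sampled on outcome status, so risks in the source population cannot be estimated directly — relative risk is not valid here. The odds ratio is the appropriate measure.
OR = (a·d)/(b·c) = (1418 × 1503) / (293 × 1423) = 2131254 / 416939 = 5.11167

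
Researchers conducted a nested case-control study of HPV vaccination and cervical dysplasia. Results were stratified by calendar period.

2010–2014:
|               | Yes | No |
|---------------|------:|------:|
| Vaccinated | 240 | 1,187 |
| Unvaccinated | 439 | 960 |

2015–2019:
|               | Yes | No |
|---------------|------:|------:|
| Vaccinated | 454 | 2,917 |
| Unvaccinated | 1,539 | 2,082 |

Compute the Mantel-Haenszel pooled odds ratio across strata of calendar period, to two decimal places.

OR_MH = Σ(aᵢdᵢ/nᵢ) / Σ(bᵢcᵢ/nᵢ), where nᵢ is the stratum total.
Stratum 1 (2010–2014): n = 2826; a·d/n = 240·960/2826 = 81.5287; b·c/n = 1187·439/2826 = 184.3924
Stratum 2 (2015–2019): n = 6992; a·d/n = 454·2082/6992 = 135.1871; b·c/n = 2917·1539/6992 = 642.0571
OR_MH = (81.5287 + 135.1871) / (184.3924 + 642.0571) = 216.7157 / 826.4495 = 0.26223

0.26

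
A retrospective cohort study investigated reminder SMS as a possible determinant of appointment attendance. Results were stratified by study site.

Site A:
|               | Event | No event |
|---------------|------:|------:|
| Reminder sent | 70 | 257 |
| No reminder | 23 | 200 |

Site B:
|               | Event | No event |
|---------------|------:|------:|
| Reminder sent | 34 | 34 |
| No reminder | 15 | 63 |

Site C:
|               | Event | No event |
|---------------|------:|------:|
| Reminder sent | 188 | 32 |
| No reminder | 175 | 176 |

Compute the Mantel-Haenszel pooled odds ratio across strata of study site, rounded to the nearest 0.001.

OR_MH = Σ(aᵢdᵢ/nᵢ) / Σ(bᵢcᵢ/nᵢ), where nᵢ is the stratum total.
Stratum 1 (Site A): n = 550; a·d/n = 70·200/550 = 25.4545; b·c/n = 257·23/550 = 10.7473
Stratum 2 (Site B): n = 146; a·d/n = 34·63/146 = 14.6712; b·c/n = 34·15/146 = 3.4932
Stratum 3 (Site C): n = 571; a·d/n = 188·176/571 = 57.9475; b·c/n = 32·175/571 = 9.8074
OR_MH = (25.4545 + 14.6712 + 57.9475) / (10.7473 + 3.4932 + 9.8074) = 98.0732 / 24.0478 = 4.07827

4.078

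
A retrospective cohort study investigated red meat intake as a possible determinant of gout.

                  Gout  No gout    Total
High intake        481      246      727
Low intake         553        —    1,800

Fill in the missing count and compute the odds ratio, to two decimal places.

The missing cell is in the unexposed row: 1800 − 553 = 1247.
So a = 481, b = 246, c = 553, d = 1247.
OR = (a·d)/(b·c) = (481 × 1247) / (246 × 553) = 599807 / 136038 = 4.40911

4.41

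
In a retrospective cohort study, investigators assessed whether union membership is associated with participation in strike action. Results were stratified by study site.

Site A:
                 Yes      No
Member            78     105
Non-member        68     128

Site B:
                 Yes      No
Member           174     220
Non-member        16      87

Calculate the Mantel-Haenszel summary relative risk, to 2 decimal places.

RR_MH = Σ(aᵢ·n₀ᵢ/nᵢ) / Σ(cᵢ·n₁ᵢ/nᵢ), with n₁ᵢ = aᵢ+bᵢ (exposed), n₀ᵢ = cᵢ+dᵢ (unexposed), nᵢ = n₁ᵢ+n₀ᵢ.
Stratum 1 (Site A): n₁ = 183, n₀ = 196, n = 379; a·n₀/n = 78·196/379 = 40.3377; c·n₁/n = 68·183/379 = 32.8338
Stratum 2 (Site B): n₁ = 394, n₀ = 103, n = 497; a·n₀/n = 174·103/497 = 36.0604; c·n₁/n = 16·394/497 = 12.6841
RR_MH = (40.3377 + 36.0604) / (32.8338 + 12.6841) = 76.3981 / 45.5179 = 1.67842

1.68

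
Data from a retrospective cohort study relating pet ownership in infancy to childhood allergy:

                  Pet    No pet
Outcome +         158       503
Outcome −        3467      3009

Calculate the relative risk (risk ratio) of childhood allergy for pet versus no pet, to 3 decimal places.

Reading the table with exposure as columns: a = 158 (Pet, case), b = 3467 (Pet, non-case), c = 503 (No pet, case), d = 3009.
Risk in exposed = 158/3625 = 0.04359; risk in unexposed = 503/3512 = 0.14322.
RR = 0.04359 / 0.14322 = 0.30432
The risk is 70% lower among the exposed than among the unexposed.

0.304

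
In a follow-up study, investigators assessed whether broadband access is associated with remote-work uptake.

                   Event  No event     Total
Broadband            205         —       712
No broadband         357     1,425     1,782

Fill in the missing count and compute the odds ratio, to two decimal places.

1.61

The missing cell is in the exposed row: 712 − 205 = 507.
So a = 205, b = 507, c = 357, d = 1425.
OR = (a·d)/(b·c) = (205 × 1425) / (507 × 357) = 292125 / 180999 = 1.61396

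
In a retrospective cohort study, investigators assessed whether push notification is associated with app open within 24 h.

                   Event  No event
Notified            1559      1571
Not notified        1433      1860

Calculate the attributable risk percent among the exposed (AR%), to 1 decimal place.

Cells: a = 1559, b = 1571, c = 1433, d = 1860.
Risk in exposed = 1559/3130 = 0.49808; risk in unexposed = 1433/3293 = 0.43517.
RR = 0.49808/0.43517 = 1.14458
AR% = (RR − 1)/RR × 100 = (1.14458 − 1)/1.14458 × 100 = 12.6319%

12.6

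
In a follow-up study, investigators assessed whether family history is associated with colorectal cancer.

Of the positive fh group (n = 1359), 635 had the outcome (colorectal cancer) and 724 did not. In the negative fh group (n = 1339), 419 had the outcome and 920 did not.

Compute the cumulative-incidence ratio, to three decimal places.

1.493

From the description: a = 635, b = 724, c = 419, d = 920.
Risk in exposed = 635/1359 = 0.46726; risk in unexposed = 419/1339 = 0.31292.
RR = 0.46726 / 0.31292 = 1.49321
The risk among the exposed is 1.49 times that among the unexposed.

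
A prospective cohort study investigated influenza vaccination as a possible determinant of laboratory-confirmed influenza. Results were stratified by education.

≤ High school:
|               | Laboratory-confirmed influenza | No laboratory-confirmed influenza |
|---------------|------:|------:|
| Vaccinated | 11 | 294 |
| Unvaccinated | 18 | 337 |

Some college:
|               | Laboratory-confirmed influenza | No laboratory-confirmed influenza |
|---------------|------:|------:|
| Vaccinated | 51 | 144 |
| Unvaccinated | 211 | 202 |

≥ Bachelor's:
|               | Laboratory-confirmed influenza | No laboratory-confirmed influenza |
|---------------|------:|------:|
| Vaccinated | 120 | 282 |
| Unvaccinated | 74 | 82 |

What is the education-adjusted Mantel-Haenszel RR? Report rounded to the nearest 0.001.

0.573

RR_MH = Σ(aᵢ·n₀ᵢ/nᵢ) / Σ(cᵢ·n₁ᵢ/nᵢ), with n₁ᵢ = aᵢ+bᵢ (exposed), n₀ᵢ = cᵢ+dᵢ (unexposed), nᵢ = n₁ᵢ+n₀ᵢ.
Stratum 1 (≤ High school): n₁ = 305, n₀ = 355, n = 660; a·n₀/n = 11·355/660 = 5.9167; c·n₁/n = 18·305/660 = 8.3182
Stratum 2 (Some college): n₁ = 195, n₀ = 413, n = 608; a·n₀/n = 51·413/608 = 34.6431; c·n₁/n = 211·195/608 = 67.6727
Stratum 3 (≥ Bachelor's): n₁ = 402, n₀ = 156, n = 558; a·n₀/n = 120·156/558 = 33.5484; c·n₁/n = 74·402/558 = 53.3118
RR_MH = (5.9167 + 34.6431 + 33.5484) / (8.3182 + 67.6727 + 53.3118) = 74.1081 / 129.3027 = 0.57314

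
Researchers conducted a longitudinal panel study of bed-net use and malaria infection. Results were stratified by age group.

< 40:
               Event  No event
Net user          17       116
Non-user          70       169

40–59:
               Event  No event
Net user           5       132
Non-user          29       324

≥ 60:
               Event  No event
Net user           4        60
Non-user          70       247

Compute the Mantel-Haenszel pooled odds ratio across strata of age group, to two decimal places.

0.34

OR_MH = Σ(aᵢdᵢ/nᵢ) / Σ(bᵢcᵢ/nᵢ), where nᵢ is the stratum total.
Stratum 1 (< 40): n = 372; a·d/n = 17·169/372 = 7.7231; b·c/n = 116·70/372 = 21.8280
Stratum 2 (40–59): n = 490; a·d/n = 5·324/490 = 3.3061; b·c/n = 132·29/490 = 7.8122
Stratum 3 (≥ 60): n = 381; a·d/n = 4·247/381 = 2.5932; b·c/n = 60·70/381 = 11.0236
OR_MH = (7.7231 + 3.3061 + 2.5932) / (21.8280 + 7.8122 + 11.0236) = 13.6224 / 40.6638 = 0.33500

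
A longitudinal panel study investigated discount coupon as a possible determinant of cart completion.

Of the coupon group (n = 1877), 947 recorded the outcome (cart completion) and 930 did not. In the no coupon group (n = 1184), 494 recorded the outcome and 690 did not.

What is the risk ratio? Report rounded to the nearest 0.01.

1.21

From the description: a = 947, b = 930, c = 494, d = 690.
Risk in exposed = 947/1877 = 0.50453; risk in unexposed = 494/1184 = 0.41723.
RR = 0.50453 / 0.41723 = 1.20923
The risk among the exposed is 1.21 times that among the unexposed.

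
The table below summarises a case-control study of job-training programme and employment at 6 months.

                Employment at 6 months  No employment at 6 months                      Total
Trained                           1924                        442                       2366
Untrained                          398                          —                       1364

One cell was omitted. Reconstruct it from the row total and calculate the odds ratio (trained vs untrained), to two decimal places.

The missing cell is in the unexposed row: 1364 − 398 = 966.
So a = 1924, b = 442, c = 398, d = 966.
OR = (a·d)/(b·c) = (1924 × 966) / (442 × 398) = 1858584 / 175916 = 10.56518

10.57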